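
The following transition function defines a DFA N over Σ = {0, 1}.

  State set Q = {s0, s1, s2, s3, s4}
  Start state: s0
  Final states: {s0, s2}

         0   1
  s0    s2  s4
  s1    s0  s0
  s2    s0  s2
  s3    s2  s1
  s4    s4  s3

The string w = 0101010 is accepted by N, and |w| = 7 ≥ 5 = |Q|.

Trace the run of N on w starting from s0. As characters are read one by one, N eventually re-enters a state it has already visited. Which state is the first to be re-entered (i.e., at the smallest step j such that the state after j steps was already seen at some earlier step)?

Run of N on w = 0 1 0 1 0 1 0:
  step 0: s0  (start)
  step 1: s2  (read 0: s0→s2)
  step 2: s2  (read 1: s2→s2)   ← first repeat (s2 seen earlier)
  step 3: s0  (read 0: s2→s0)
  step 4: s4  (read 1: s0→s4)
  step 5: s4  (read 0: s4→s4)
  step 6: s3  (read 1: s4→s3)
  step 7: s2  (read 0: s3→s2)

The earliest repeat is at step j = 2: N is in s2, which it already visited at step i = 1.
With |Q| = 5, pigeonhole forces a state repeat no later than step 5; the substring read between the first and second visits to that state can be pumped.

s2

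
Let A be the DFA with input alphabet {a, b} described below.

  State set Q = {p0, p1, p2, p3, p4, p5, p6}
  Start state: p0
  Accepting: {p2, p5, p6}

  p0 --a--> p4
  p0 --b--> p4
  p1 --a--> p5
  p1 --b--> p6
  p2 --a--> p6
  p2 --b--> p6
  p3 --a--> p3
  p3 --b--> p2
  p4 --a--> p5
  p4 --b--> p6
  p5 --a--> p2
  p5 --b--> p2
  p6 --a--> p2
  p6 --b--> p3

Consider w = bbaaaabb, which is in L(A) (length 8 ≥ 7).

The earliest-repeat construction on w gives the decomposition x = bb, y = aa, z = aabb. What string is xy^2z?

bbaaaaaabb

xy^2z = bb·aa·aa·aabb = bbaaaaaabb.
Reading y = aa takes A from p6 back to p6, so after x·y·y the machine is still in p6, and z then leads to the accepting state p2. Hence bbaaaaaabb ∈ L(A).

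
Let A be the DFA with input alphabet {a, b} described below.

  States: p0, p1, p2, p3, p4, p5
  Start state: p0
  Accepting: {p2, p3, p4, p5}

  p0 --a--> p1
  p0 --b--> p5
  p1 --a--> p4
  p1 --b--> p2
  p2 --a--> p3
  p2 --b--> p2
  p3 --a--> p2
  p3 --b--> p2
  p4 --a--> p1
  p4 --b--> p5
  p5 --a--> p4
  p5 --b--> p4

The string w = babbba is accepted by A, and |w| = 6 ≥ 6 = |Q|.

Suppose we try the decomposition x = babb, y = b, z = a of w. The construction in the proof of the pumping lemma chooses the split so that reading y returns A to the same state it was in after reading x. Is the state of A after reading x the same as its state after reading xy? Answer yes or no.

State sequence: p0 -b-> p5 -a-> p4 -b-> p5 -b-> p4 -b-> p5

After x (step 4): p4. After xy (step 5): p5.
They differ (p4 ≠ p5), so y is not a cycle from the state after x; this split is not the one the pumping-lemma construction produces, and pumping y need not keep the string in L(A).

no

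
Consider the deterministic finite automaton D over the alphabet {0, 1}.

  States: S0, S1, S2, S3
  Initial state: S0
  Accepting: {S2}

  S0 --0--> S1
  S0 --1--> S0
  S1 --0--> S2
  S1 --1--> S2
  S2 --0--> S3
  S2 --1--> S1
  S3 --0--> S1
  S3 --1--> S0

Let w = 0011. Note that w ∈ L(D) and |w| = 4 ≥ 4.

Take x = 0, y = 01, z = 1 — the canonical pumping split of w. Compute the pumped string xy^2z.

xy^2z = 0·01·01·1 = 001011.
Reading y = 01 takes D from S1 back to S1, so after x·y·y the machine is still in S1, and z then leads to the accepting state S2. Hence 001011 ∈ L(D).

001011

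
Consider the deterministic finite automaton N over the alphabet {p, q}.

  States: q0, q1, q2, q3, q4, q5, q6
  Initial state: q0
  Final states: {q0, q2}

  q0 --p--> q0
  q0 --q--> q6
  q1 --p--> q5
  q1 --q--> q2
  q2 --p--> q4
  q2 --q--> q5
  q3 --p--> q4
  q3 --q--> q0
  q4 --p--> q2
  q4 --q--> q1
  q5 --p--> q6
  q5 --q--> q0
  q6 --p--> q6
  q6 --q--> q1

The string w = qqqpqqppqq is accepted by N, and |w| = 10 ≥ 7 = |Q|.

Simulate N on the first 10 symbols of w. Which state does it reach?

q0

Run of N on the first 10 characters of w = q q q p q q p p q q:
  step 0: q0  (start)
  step 1: q6  (read q: q0→q6)
  step 2: q1  (read q: q6→q1)
  step 3: q2  (read q: q1→q2)
  step 4: q4  (read p: q2→q4)
  step 5: q1  (read q: q4→q1)
  step 6: q2  (read q: q1→q2)
  step 7: q4  (read p: q2→q4)
  step 8: q2  (read p: q4→q2)
  step 9: q5  (read q: q2→q5)
  step 10: q0  (read q: q5→q0)

After reading 10 characters, N is in state q0.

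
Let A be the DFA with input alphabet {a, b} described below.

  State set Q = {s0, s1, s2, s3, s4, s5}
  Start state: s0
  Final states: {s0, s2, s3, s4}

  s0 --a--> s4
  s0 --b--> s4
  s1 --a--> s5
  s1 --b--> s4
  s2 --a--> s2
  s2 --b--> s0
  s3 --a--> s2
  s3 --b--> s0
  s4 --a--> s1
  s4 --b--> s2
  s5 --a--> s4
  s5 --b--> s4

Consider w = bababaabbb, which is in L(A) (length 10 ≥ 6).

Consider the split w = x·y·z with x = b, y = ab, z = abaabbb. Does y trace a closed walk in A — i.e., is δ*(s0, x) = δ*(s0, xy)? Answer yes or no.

yes

State sequence: s0 -b-> s4 -a-> s1 -b-> s4

After x (step 1): s4. After xy (step 3): s4.
They match, so y = ab drives A around a cycle from s4 back to itself; pumping y any number of times keeps A in s4 before reading z, and xyⁱz ∈ L(A) for every i ≥ 0.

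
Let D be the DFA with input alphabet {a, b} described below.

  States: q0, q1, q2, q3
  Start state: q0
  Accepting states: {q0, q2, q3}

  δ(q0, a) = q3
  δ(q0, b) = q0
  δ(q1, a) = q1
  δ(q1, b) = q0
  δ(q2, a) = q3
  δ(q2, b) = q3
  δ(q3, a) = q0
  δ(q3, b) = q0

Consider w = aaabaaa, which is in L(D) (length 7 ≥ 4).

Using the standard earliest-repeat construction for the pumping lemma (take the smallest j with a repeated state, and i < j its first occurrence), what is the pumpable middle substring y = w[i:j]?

Run of D on w = a a a b a a a:
  step 0: q0  (start)
  step 1: q3  (read a: q0→q3)
  step 2: q0  (read a: q3→q0)   ← first repeat (q0 seen earlier)
  step 3: q3  (read a: q0→q3)
  step 4: q0  (read b: q3→q0)
  step 5: q3  (read a: q0→q3)
  step 6: q0  (read a: q3→q0)
  step 7: q3  (read a: q0→q3)

So i = 0, j = 2, giving x = w[0:0] = ε, y = w[0:2] = aa, z = w[2:7] = abaaa.
Check: |xy| = 2 ≤ 4 and |y| = 2 ≥ 1. Reading y takes D from q0 back to q0, so every xyⁱz is accepted.

aa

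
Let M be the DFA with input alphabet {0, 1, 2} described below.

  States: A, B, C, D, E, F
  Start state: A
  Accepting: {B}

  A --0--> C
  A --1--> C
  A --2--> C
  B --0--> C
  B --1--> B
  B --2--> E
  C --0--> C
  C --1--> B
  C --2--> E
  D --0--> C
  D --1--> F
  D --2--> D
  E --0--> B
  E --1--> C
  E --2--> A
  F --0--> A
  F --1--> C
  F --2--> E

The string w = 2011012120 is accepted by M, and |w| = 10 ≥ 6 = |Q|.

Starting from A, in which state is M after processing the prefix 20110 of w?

C

Run of M on the first 5 characters of w = 2 0 1 1 0:
  step 0: A  (start)
  step 1: C  (read 2: A→C)
  step 2: C  (read 0: C→C)
  step 3: B  (read 1: C→B)
  step 4: B  (read 1: B→B)
  step 5: C  (read 0: B→C)

After reading 5 characters, M is in state C.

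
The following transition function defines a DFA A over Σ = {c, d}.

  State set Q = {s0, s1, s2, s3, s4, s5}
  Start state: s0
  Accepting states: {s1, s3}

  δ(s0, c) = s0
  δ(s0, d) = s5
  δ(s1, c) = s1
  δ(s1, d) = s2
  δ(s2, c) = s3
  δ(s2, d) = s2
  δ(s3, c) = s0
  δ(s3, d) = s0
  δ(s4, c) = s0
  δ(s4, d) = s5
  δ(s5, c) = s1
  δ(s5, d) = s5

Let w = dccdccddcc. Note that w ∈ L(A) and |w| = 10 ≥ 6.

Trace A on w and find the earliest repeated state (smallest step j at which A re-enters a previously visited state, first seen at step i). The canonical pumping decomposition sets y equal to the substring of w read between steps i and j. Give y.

Run of A on w = d c c d c c d d c c:
  step 0: s0  (start)
  step 1: s5  (read d: s0→s5)
  step 2: s1  (read c: s5→s1)
  step 3: s1  (read c: s1→s1)   ← first repeat (s1 seen earlier)
  step 4: s2  (read d: s1→s2)
  step 5: s3  (read c: s2→s3)
  step 6: s0  (read c: s3→s0)
  step 7: s5  (read d: s0→s5)
  step 8: s5  (read d: s5→s5)
  step 9: s1  (read c: s5→s1)
  step 10: s1  (read c: s1→s1)

So i = 2, j = 3, giving x = w[0:2] = dc, y = w[2:3] = c, z = w[3:10] = dccddcc.
Check: |xy| = 3 ≤ 6 and |y| = 1 ≥ 1. Reading y takes A from s1 back to s1, so every xyⁱz is accepted.

c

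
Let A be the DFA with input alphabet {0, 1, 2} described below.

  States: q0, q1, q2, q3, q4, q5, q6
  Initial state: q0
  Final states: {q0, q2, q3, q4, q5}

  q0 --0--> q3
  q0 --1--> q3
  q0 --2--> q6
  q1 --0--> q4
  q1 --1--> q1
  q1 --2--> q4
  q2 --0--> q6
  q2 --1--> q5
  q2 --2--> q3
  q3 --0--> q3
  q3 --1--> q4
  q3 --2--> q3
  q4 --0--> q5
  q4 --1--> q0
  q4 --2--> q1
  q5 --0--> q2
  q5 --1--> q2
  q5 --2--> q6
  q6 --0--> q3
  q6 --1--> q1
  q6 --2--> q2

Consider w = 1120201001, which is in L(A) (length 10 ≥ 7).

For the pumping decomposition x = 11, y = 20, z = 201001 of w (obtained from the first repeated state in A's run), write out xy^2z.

xy^2z = 11·20·20·201001 = 112020201001.
Reading y = 20 takes A from q4 back to q4, so after x·y·y the machine is still in q4, and z then leads to the accepting state q4. Hence 112020201001 ∈ L(A).

112020201001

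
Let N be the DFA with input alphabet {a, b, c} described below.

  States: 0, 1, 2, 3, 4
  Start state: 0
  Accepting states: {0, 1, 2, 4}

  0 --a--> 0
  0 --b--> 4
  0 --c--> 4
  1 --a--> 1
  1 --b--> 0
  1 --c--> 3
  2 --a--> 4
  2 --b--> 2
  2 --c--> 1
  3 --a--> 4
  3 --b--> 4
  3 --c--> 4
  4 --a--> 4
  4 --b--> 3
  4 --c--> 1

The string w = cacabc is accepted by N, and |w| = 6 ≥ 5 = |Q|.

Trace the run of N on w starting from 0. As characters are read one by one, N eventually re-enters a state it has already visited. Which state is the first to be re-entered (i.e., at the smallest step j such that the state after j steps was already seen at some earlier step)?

State sequence: 0 -c-> 4 -a-> 4 -c-> 1 -a-> 1 -b-> 0 -c-> 4
First repeat at step 2: 4 was already visited.

The earliest repeat is at step j = 2: N is in 4, which it already visited at step i = 1.

4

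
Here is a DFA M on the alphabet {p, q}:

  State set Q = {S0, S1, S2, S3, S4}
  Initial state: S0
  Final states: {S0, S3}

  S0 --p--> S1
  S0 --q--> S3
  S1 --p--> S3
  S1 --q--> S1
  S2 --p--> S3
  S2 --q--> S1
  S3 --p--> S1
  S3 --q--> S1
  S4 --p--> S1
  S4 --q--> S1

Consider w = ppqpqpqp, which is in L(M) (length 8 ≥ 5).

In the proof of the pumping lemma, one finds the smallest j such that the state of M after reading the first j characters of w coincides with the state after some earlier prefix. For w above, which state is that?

S1

Run of M on w = p p q p q p q p:
  step 0: S0  (start)
  step 1: S1  (read p: S0→S1)
  step 2: S3  (read p: S1→S3)
  step 3: S1  (read q: S3→S1)   ← first repeat (S1 seen earlier)
  step 4: S3  (read p: S1→S3)
  step 5: S1  (read q: S3→S1)
  step 6: S3  (read p: S1→S3)
  step 7: S1  (read q: S3→S1)
  step 8: S3  (read p: S1→S3)

The earliest repeat is at step j = 3: M is in S1, which it already visited at step i = 1.
The DFA has 5 states, so the proof of the pumping lemma guarantees a repeated state among the first 5+1 visited; the segment between the two visits is the pumpable y.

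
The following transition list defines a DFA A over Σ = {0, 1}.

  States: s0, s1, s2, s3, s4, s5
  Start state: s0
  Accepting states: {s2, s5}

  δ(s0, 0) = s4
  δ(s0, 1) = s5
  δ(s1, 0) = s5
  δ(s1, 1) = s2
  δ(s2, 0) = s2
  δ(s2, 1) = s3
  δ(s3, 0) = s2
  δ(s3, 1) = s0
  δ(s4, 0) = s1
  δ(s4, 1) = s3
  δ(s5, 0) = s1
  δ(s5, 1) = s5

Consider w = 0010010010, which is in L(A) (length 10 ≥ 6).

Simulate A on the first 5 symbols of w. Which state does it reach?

Run of A on the first 5 characters of w = 0 0 1 0 0:
  step 0: s0  (start)
  step 1: s4  (read 0: s0→s4)
  step 2: s1  (read 0: s4→s1)
  step 3: s2  (read 1: s1→s2)
  step 4: s2  (read 0: s2→s2)
  step 5: s2  (read 0: s2→s2)

After reading 5 characters, A is in state s2.

s2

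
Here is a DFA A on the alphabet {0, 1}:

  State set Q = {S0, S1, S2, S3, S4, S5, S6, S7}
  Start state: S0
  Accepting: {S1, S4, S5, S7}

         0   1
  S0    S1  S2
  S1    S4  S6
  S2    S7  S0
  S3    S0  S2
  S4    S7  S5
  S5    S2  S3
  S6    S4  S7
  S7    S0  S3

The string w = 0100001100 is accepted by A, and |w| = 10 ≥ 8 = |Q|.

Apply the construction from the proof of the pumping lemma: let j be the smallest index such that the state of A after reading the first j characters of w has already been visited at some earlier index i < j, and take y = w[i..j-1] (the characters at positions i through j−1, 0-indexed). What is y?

State sequence: S0 -0-> S1 -1-> S6 -0-> S4 -0-> S7 -0-> S0 -0-> S1 -1-> S6 -1-> S7 -0-> S0 -0-> S1
First repeat at step 5: S0 was already visited.

So i = 0, j = 5, giving x = w[0:0] = ε, y = w[0:5] = 01000, z = w[5:10] = 01100.
Check: |xy| = 5 ≤ 8 and |y| = 5 ≥ 1. Reading y takes A from S0 back to S0, so every xyⁱz is accepted.

01000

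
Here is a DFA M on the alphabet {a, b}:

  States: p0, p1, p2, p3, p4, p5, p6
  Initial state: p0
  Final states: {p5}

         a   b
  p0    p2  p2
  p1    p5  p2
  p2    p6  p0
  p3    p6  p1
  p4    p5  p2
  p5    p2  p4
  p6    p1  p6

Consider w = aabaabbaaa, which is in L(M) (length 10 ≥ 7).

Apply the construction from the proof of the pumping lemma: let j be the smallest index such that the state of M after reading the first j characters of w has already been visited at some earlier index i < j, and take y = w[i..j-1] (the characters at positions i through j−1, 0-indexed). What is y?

State sequence: p0 -a-> p2 -a-> p6 -b-> p6 -a-> p1 -a-> p5 -b-> p4 -b-> p2 -a-> p6 -a-> p1 -a-> p5
First repeat at step 3: p6 was already visited.

So i = 2, j = 3, giving x = w[0:2] = aa, y = w[2:3] = b, z = w[3:10] = aabbaaa.
Check: |xy| = 3 ≤ 7 and |y| = 1 ≥ 1. Reading y takes M from p6 back to p6, so every xyⁱz is accepted.

b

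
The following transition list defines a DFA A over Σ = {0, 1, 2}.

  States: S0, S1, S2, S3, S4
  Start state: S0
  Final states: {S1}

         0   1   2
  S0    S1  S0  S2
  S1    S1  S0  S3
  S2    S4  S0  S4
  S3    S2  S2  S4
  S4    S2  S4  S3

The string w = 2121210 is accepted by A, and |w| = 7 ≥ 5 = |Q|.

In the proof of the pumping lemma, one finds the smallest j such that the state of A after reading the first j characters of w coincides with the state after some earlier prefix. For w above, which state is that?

State sequence: S0 -2-> S2 -1-> S0 -2-> S2 -1-> S0 -2-> S2 -1-> S0 -0-> S1
First repeat at step 2: S0 was already visited.

The earliest repeat is at step j = 2: A is in S0, which it already visited at step i = 0.
Since A has 5 states, any run of length ≥ 5 visits 5+1 states, so by pigeonhole some state repeats within the first 5 steps — that repeat gives the pumpable loop.

S0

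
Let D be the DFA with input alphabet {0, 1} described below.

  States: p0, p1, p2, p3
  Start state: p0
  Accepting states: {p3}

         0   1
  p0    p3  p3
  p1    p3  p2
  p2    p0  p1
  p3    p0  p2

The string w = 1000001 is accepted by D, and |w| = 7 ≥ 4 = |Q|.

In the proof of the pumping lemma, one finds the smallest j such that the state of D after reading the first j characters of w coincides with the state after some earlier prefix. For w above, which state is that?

State sequence: p0 -1-> p3 -0-> p0 -0-> p3 -0-> p0 -0-> p3 -0-> p0 -1-> p3
First repeat at step 2: p0 was already visited.

The earliest repeat is at step j = 2: D is in p0, which it already visited at step i = 0.
Since D has 4 states, any run of length ≥ 4 visits 4+1 states, so by pigeonhole some state repeats within the first 4 steps — that repeat gives the pumpable loop.

p0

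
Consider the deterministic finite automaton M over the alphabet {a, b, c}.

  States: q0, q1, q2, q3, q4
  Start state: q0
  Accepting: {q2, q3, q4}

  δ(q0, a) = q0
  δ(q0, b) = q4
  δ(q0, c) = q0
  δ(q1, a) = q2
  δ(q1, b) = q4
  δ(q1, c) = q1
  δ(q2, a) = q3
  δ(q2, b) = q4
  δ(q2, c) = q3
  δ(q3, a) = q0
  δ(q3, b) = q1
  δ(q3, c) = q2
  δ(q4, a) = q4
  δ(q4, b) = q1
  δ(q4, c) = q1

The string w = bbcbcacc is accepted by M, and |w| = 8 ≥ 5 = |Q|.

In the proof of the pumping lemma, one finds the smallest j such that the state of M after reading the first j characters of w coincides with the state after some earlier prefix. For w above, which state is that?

Run of M on w = b b c b c a c c:
  step 0: q0  (start)
  step 1: q4  (read b: q0→q4)
  step 2: q1  (read b: q4→q1)
  step 3: q1  (read c: q1→q1)   ← first repeat (q1 seen earlier)
  step 4: q4  (read b: q1→q4)
  step 5: q1  (read c: q4→q1)
  step 6: q2  (read a: q1→q2)
  step 7: q3  (read c: q2→q3)
  step 8: q2  (read c: q3→q2)

The earliest repeat is at step j = 3: M is in q1, which it already visited at step i = 2.
Since M has 5 states, any run of length ≥ 5 visits 5+1 states, so by pigeonhole some state repeats within the first 5 steps — that repeat gives the pumpable loop.

q1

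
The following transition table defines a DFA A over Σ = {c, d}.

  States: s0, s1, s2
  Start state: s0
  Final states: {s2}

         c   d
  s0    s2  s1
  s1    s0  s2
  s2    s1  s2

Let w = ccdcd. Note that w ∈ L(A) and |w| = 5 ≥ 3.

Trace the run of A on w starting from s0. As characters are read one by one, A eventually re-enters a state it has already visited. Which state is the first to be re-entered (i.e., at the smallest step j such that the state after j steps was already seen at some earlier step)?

State sequence: s0 -c-> s2 -c-> s1 -d-> s2 -c-> s1 -d-> s2
First repeat at step 3: s2 was already visited.

The earliest repeat is at step j = 3: A is in s2, which it already visited at step i = 1.
Pumping length from the standard proof: p = 3 (the number of states). The repeated state found above gives |xy| = j ≤ 3 and |y| = j − i ≥ 1.

s2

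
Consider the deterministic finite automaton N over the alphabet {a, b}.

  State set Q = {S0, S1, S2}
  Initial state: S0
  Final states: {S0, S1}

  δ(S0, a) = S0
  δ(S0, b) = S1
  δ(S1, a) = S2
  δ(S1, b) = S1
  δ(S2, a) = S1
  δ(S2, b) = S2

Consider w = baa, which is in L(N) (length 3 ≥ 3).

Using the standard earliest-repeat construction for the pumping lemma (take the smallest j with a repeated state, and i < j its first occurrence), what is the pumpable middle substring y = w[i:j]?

aa

State sequence: S0 -b-> S1 -a-> S2 -a-> S1
First repeat at step 3: S1 was already visited.

So i = 1, j = 3, giving x = w[0:1] = b, y = w[1:3] = aa, z = w[3:3] = ε.
Check: |xy| = 3 ≤ 3 and |y| = 2 ≥ 1. Reading y takes N from S1 back to S1, so every xyⁱz is accepted.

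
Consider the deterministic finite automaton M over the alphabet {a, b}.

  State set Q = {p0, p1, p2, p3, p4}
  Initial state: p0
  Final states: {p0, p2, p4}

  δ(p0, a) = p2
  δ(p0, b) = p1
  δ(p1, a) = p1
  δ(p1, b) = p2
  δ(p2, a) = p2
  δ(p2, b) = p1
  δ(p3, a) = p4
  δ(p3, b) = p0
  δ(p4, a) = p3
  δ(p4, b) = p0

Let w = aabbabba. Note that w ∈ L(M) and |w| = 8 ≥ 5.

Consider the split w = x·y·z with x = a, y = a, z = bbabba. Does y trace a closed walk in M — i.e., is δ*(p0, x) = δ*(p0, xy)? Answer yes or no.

State sequence: p0 -a-> p2 -a-> p2

After x (step 1): p2. After xy (step 2): p2.
They match, so y = a drives M around a cycle from p2 back to itself; pumping y any number of times keeps M in p2 before reading z, and xyⁱz ∈ L(M) for every i ≥ 0.

yes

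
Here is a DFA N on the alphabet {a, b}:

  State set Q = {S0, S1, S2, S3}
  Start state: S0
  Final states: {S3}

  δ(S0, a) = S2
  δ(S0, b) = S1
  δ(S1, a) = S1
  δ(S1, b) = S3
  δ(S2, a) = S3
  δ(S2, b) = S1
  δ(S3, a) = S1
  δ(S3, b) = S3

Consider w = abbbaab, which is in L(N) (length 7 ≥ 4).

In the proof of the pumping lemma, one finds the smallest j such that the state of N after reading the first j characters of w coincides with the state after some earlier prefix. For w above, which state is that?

Run of N on w = a b b b a a b:
  step 0: S0  (start)
  step 1: S2  (read a: S0→S2)
  step 2: S1  (read b: S2→S1)
  step 3: S3  (read b: S1→S3)
  step 4: S3  (read b: S3→S3)   ← first repeat (S3 seen earlier)
  step 5: S1  (read a: S3→S1)
  step 6: S1  (read a: S1→S1)
  step 7: S3  (read b: S1→S3)

The earliest repeat is at step j = 4: N is in S3, which it already visited at step i = 3.
The DFA has 4 states, so the proof of the pumping lemma guarantees a repeated state among the first 4+1 visited; the segment between the two visits is the pumpable y.

S3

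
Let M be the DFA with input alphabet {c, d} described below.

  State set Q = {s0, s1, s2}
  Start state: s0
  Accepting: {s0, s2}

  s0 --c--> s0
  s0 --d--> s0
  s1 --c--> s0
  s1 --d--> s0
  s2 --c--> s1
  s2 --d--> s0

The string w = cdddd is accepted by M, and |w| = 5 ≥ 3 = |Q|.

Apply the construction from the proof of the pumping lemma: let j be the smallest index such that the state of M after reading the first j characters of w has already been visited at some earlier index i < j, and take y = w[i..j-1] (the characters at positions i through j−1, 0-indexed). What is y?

c

State sequence: s0 -c-> s0 -d-> s0 -d-> s0 -d-> s0 -d-> s0
First repeat at step 1: s0 was already visited.

So i = 0, j = 1, giving x = w[0:0] = ε, y = w[0:1] = c, z = w[1:5] = dddd.
Check: |xy| = 1 ≤ 3 and |y| = 1 ≥ 1. Reading y takes M from s0 back to s0, so every xyⁱz is accepted.
The DFA has 3 states, so the proof of the pumping lemma guarantees a repeated state among the first 3+1 visited; the segment between the two visits is the pumpable y.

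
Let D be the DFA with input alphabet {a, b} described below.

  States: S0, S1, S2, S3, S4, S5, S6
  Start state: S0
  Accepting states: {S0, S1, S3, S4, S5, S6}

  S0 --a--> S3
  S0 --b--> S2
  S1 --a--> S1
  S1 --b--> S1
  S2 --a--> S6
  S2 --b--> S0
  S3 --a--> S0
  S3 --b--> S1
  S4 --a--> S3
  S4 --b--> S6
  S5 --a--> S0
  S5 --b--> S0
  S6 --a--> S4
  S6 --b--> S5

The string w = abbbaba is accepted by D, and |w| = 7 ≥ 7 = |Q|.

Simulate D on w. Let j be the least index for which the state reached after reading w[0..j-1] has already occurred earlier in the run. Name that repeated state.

Run of D on w = a b b b a b a:
  step 0: S0  (start)
  step 1: S3  (read a: S0→S3)
  step 2: S1  (read b: S3→S1)
  step 3: S1  (read b: S1→S1)   ← first repeat (S1 seen earlier)
  step 4: S1  (read b: S1→S1)
  step 5: S1  (read a: S1→S1)
  step 6: S1  (read b: S1→S1)
  step 7: S1  (read a: S1→S1)

The earliest repeat is at step j = 3: D is in S1, which it already visited at step i = 2.
Pumping length from the standard proof: p = 7 (the number of states). The repeated state found above gives |xy| = j ≤ 7 and |y| = j − i ≥ 1.

S1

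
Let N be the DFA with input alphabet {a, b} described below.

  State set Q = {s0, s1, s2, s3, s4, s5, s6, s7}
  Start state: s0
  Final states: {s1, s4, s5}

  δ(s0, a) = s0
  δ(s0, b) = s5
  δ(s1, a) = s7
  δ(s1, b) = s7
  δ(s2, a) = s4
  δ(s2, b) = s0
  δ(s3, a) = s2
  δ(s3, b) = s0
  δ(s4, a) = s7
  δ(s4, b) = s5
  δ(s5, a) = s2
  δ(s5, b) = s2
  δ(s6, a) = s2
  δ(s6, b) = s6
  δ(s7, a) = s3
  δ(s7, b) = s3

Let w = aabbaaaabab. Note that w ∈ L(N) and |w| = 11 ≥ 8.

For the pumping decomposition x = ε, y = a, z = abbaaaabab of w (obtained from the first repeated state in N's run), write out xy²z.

xy^2z = ε·a·a·abbaaaabab = aaabbaaaabab.
Reading y = a takes N from s0 back to s0, so after x·y·y the machine is still in s0, and z then leads to the accepting state s5. Hence aaabbaaaabab ∈ L(N).

aaabbaaaabab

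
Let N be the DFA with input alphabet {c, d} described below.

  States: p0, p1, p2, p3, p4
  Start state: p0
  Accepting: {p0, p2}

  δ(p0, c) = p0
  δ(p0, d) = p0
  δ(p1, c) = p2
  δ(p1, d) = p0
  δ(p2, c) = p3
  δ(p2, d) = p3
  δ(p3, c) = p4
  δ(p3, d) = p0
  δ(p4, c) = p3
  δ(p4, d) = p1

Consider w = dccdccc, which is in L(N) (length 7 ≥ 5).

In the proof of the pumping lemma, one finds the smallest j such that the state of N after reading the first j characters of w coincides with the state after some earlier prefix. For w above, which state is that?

State sequence: p0 -d-> p0 -c-> p0 -c-> p0 -d-> p0 -c-> p0 -c-> p0 -c-> p0
First repeat at step 1: p0 was already visited.

The earliest repeat is at step j = 1: N is in p0, which it already visited at step i = 0.
Pumping length from the standard proof: p = 5 (the number of states). The repeated state found above gives |xy| = j ≤ 5 and |y| = j − i ≥ 1.

p0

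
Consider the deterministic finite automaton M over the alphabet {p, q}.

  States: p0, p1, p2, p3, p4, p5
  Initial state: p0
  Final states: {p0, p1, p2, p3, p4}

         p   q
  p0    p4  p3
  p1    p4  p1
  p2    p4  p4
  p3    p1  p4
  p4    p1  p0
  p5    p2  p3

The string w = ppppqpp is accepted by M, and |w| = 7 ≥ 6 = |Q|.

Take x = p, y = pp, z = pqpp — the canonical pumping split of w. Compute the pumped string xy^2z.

ppppppqpp

xy^2z = p·pp·pp·pqpp = ppppppqpp.
Reading y = pp takes M from p4 back to p4, so after x·y·y the machine is still in p4, and z then leads to the accepting state p1. Hence ppppppqpp ∈ L(M).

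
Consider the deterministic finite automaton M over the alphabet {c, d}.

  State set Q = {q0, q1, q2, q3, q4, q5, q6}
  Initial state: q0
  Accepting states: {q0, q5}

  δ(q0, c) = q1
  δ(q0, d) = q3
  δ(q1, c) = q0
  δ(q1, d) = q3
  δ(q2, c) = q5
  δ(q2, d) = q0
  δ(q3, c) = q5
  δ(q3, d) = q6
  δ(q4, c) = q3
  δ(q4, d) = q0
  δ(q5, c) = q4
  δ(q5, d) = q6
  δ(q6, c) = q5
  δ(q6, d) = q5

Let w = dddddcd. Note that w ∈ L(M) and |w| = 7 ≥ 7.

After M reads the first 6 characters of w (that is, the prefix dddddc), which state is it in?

q4

Run of M on the first 6 characters of w = d d d d d c:
  step 0: q0  (start)
  step 1: q3  (read d: q0→q3)
  step 2: q6  (read d: q3→q6)
  step 3: q5  (read d: q6→q5)
  step 4: q6  (read d: q5→q6)
  step 5: q5  (read d: q6→q5)
  step 6: q4  (read c: q5→q4)

After reading 6 characters, M is in state q4.
(This kind of state-tracing is the core of the pumping-lemma construction: with 7 states, pigeonhole forces a repeat within the first 7 steps.)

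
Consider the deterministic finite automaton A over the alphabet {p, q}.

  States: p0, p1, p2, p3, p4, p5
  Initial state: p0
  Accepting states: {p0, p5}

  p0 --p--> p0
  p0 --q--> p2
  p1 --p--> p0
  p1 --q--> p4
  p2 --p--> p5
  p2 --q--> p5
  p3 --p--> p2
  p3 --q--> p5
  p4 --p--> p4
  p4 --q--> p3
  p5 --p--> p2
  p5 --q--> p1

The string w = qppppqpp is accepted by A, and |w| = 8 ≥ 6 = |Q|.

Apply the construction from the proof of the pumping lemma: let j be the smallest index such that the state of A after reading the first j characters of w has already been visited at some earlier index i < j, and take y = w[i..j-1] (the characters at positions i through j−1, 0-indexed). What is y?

pp

State sequence: p0 -q-> p2 -p-> p5 -p-> p2 -p-> p5 -p-> p2 -q-> p5 -p-> p2 -p-> p5
First repeat at step 3: p2 was already visited.

So i = 1, j = 3, giving x = w[0:1] = q, y = w[1:3] = pp, z = w[3:8] = ppqpp.
Check: |xy| = 3 ≤ 6 and |y| = 2 ≥ 1. Reading y takes A from p2 back to p2, so every xyⁱz is accepted.
Since A has 6 states, any run of length ≥ 6 visits 6+1 states, so by pigeonhole some state repeats within the first 6 steps — that repeat gives the pumpable loop.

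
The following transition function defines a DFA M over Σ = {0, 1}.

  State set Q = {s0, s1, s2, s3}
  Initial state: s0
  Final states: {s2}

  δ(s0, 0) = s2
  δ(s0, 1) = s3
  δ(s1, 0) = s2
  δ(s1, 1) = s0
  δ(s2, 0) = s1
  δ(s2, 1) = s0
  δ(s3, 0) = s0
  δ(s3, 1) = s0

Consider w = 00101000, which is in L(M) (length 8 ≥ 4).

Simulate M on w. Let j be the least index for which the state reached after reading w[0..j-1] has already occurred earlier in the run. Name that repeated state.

State sequence: s0 -0-> s2 -0-> s1 -1-> s0 -0-> s2 -1-> s0 -0-> s2 -0-> s1 -0-> s2
First repeat at step 3: s0 was already visited.

The earliest repeat is at step j = 3: M is in s0, which it already visited at step i = 0.
The DFA has 4 states, so the proof of the pumping lemma guarantees a repeated state among the first 4+1 visited; the segment between the two visits is the pumpable y.

s0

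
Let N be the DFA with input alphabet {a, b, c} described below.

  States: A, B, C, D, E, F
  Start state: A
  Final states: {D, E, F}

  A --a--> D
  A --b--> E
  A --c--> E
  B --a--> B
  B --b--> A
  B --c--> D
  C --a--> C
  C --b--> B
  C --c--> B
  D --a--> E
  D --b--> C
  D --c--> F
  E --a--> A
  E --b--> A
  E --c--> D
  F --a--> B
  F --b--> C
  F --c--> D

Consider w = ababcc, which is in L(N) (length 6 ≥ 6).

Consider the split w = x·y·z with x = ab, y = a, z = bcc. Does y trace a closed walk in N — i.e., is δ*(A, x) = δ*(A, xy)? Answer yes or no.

yes

State sequence: A -a-> D -b-> C -a-> C

After x (step 2): C. After xy (step 3): C.
They match, so y = a drives N around a cycle from C back to itself; pumping y any number of times keeps N in C before reading z, and xyⁱz ∈ L(N) for every i ≥ 0.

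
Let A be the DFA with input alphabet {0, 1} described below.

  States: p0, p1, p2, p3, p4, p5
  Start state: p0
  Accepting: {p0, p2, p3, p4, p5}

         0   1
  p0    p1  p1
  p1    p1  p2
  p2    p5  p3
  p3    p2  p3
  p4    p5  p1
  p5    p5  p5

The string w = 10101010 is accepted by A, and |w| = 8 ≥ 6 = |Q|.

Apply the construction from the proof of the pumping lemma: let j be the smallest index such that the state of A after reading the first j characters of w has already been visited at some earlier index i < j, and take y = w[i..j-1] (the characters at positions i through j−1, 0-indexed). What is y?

State sequence: p0 -1-> p1 -0-> p1 -1-> p2 -0-> p5 -1-> p5 -0-> p5 -1-> p5 -0-> p5
First repeat at step 2: p1 was already visited.

So i = 1, j = 2, giving x = w[0:1] = 1, y = w[1:2] = 0, z = w[2:8] = 101010.
Check: |xy| = 2 ≤ 6 and |y| = 1 ≥ 1. Reading y takes A from p1 back to p1, so every xyⁱz is accepted.
The DFA has 6 states, so the proof of the pumping lemma guarantees a repeated state among the first 6+1 visited; the segment between the two visits is the pumpable y.

0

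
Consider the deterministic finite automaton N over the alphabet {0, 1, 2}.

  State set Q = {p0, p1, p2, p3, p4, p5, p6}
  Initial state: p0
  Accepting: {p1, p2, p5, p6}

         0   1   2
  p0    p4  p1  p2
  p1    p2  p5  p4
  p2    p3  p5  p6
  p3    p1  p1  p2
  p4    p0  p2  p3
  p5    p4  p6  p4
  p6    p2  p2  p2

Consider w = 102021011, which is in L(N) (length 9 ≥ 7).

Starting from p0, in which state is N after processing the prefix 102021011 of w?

p5

Run of N on the first 9 characters of w = 1 0 2 0 2 1 0 1 1:
  step 0: p0  (start)
  step 1: p1  (read 1: p0→p1)
  step 2: p2  (read 0: p1→p2)
  step 3: p6  (read 2: p2→p6)
  step 4: p2  (read 0: p6→p2)
  step 5: p6  (read 2: p2→p6)
  step 6: p2  (read 1: p6→p2)
  step 7: p3  (read 0: p2→p3)
  step 8: p1  (read 1: p3→p1)
  step 9: p5  (read 1: p1→p5)

After reading 9 characters, N is in state p5.
(This kind of state-tracing is the core of the pumping-lemma construction: with 7 states, pigeonhole forces a repeat within the first 7 steps.)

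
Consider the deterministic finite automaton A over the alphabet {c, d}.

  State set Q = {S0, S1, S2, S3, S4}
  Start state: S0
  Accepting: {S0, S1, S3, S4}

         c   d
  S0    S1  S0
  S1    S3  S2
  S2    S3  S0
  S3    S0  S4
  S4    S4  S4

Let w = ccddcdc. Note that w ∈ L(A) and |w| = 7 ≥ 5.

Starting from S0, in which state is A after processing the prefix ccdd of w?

State sequence: S0 -c-> S1 -c-> S3 -d-> S4 -d-> S4

After reading 4 characters, A is in state S4.

S4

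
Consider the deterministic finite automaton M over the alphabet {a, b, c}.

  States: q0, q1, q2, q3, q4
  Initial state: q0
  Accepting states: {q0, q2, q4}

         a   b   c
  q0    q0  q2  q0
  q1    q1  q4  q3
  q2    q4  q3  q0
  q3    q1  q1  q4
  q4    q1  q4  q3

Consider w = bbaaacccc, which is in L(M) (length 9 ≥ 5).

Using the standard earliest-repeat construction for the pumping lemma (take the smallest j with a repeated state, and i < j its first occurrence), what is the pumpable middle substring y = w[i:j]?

a

State sequence: q0 -b-> q2 -b-> q3 -a-> q1 -a-> q1 -a-> q1 -c-> q3 -c-> q4 -c-> q3 -c-> q4
First repeat at step 4: q1 was already visited.

So i = 3, j = 4, giving x = w[0:3] = bba, y = w[3:4] = a, z = w[4:9] = acccc.
Check: |xy| = 4 ≤ 5 and |y| = 1 ≥ 1. Reading y takes M from q1 back to q1, so every xyⁱz is accepted.
Since M has 5 states, any run of length ≥ 5 visits 5+1 states, so by pigeonhole some state repeats within the first 5 steps — that repeat gives the pumpable loop.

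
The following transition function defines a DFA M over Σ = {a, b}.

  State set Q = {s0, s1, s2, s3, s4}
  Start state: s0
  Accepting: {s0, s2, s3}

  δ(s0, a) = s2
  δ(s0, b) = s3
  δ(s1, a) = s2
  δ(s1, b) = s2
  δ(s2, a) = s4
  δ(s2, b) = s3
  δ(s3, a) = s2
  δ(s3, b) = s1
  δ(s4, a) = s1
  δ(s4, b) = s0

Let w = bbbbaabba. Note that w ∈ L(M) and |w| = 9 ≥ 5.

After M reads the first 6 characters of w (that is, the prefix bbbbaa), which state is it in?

s4

Run of M on the first 6 characters of w = b b b b a a:
  step 0: s0  (start)
  step 1: s3  (read b: s0→s3)
  step 2: s1  (read b: s3→s1)
  step 3: s2  (read b: s1→s2)
  step 4: s3  (read b: s2→s3)
  step 5: s2  (read a: s3→s2)
  step 6: s4  (read a: s2→s4)

After reading 6 characters, M is in state s4.
(This kind of state-tracing is the core of the pumping-lemma construction: with 5 states, pigeonhole forces a repeat within the first 5 steps.)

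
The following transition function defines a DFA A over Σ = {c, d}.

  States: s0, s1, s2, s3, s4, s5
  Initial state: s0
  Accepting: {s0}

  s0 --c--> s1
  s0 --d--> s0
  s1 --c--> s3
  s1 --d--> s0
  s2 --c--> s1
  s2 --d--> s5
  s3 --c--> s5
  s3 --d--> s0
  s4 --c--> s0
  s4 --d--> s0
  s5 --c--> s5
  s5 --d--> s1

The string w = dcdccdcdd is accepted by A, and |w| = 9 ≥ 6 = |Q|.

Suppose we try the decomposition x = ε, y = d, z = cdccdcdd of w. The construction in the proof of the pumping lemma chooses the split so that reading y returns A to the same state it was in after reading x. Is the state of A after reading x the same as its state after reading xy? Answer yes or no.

State sequence: s0 -d-> s0

After x (step 0): s0. After xy (step 1): s0.
They match, so y = d drives A around a cycle from s0 back to itself; pumping y any number of times keeps A in s0 before reading z, and xyⁱz ∈ L(A) for every i ≥ 0.

yes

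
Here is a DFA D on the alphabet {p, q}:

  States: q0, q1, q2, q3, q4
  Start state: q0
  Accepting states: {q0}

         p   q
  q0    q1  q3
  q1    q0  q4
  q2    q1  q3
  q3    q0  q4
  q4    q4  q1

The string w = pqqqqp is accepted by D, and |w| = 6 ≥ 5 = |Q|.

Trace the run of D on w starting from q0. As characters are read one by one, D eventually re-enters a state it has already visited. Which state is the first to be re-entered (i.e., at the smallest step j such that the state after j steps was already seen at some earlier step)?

Run of D on w = p q q q q p:
  step 0: q0  (start)
  step 1: q1  (read p: q0→q1)
  step 2: q4  (read q: q1→q4)
  step 3: q1  (read q: q4→q1)   ← first repeat (q1 seen earlier)
  step 4: q4  (read q: q1→q4)
  step 5: q1  (read q: q4→q1)
  step 6: q0  (read p: q1→q0)

The earliest repeat is at step j = 3: D is in q1, which it already visited at step i = 1.
Pumping length from the standard proof: p = 5 (the number of states). The repeated state found above gives |xy| = j ≤ 5 and |y| = j − i ≥ 1.

q1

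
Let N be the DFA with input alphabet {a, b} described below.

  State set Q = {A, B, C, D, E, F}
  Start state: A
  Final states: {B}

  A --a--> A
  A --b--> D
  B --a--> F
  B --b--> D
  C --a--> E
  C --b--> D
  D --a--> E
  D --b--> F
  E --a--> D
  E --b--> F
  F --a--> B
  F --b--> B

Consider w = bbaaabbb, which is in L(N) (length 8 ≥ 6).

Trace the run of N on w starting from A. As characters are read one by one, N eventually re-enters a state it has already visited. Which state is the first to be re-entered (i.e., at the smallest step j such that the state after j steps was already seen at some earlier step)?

F

State sequence: A -b-> D -b-> F -a-> B -a-> F -a-> B -b-> D -b-> F -b-> B
First repeat at step 4: F was already visited.

The earliest repeat is at step j = 4: N is in F, which it already visited at step i = 2.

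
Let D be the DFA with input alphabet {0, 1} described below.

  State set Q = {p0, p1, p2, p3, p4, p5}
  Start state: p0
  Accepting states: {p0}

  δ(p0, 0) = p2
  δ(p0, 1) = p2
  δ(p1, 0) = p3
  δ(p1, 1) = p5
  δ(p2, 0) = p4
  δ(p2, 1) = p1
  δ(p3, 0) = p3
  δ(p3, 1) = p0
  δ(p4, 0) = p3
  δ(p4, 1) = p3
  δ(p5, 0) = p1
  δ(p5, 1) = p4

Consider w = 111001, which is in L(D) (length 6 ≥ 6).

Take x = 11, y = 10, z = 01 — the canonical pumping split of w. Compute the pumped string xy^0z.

xy⁰z = xz = 11·01 = 1101.
Reading y = 10 takes D from p1 back to p1, so after x the machine is still in p1, and z then leads to the accepting state p0. Hence 1101 ∈ L(D).

1101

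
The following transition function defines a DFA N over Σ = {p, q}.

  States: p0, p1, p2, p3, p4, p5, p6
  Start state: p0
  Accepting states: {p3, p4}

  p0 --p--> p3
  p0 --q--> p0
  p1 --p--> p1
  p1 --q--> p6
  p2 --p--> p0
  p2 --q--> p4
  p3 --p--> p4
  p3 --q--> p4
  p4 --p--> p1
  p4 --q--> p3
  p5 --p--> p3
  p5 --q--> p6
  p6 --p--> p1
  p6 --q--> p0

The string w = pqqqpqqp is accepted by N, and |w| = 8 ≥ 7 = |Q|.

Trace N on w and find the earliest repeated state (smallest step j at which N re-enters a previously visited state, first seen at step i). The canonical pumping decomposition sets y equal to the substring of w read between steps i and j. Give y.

State sequence: p0 -p-> p3 -q-> p4 -q-> p3 -q-> p4 -p-> p1 -q-> p6 -q-> p0 -p-> p3
First repeat at step 3: p3 was already visited.

So i = 1, j = 3, giving x = w[0:1] = p, y = w[1:3] = qq, z = w[3:8] = qpqqp.
Check: |xy| = 3 ≤ 7 and |y| = 2 ≥ 1. Reading y takes N from p3 back to p3, so every xyⁱz is accepted.

qq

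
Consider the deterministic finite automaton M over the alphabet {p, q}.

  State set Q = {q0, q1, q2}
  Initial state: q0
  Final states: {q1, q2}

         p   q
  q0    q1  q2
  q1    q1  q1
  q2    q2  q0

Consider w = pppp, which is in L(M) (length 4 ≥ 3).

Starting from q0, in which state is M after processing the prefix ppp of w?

q1

State sequence: q0 -p-> q1 -p-> q1 -p-> q1

After reading 3 characters, M is in state q1.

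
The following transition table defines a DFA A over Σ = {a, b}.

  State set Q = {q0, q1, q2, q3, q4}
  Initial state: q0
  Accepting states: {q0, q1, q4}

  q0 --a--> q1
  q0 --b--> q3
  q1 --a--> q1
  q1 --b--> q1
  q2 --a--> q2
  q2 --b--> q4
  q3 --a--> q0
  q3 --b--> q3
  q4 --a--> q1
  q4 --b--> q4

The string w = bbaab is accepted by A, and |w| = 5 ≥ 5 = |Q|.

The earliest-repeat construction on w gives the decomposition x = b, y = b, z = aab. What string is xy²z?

xy^2z = b·b·b·aab = bbbaab.
Reading y = b takes A from q3 back to q3, so after x·y·y the machine is still in q3, and z then leads to the accepting state q1. Hence bbbaab ∈ L(A).

bbbaab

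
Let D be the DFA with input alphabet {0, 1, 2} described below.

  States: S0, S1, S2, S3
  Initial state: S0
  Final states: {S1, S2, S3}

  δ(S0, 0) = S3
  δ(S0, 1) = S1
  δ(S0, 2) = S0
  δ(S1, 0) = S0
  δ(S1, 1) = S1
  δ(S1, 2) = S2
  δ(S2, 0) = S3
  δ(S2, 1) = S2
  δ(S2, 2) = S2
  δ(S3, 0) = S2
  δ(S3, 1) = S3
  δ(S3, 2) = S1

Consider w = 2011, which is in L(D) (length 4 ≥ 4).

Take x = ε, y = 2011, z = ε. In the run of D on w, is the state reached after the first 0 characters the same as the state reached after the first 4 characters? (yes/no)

State sequence: S0 -2-> S0 -0-> S3 -1-> S3 -1-> S3

After x (step 0): S0. After xy (step 4): S3.
They differ (S0 ≠ S3), so y is not a cycle from the state after x; this split is not the one the pumping-lemma construction produces, and pumping y need not keep the string in L(D).

no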